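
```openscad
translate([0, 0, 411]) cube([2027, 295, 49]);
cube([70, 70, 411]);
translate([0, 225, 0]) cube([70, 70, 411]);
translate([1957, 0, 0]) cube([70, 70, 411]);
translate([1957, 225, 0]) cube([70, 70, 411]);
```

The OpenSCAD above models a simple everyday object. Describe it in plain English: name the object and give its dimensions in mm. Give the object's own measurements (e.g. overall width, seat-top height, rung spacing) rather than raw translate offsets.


A bench: a 2027×295 mm seat slab, 49 mm thick, top at z = 460 mm, on four 70×70 mm square legs flush with the seat corners and standing on z = 0.


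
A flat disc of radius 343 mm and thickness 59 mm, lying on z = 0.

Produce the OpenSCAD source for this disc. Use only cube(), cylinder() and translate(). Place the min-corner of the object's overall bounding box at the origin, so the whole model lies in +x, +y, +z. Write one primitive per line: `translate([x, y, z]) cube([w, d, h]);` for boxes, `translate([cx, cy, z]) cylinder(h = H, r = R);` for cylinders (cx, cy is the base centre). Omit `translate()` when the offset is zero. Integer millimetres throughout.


translate([343, 343, 0]) cylinder(h = 59, r = 343);


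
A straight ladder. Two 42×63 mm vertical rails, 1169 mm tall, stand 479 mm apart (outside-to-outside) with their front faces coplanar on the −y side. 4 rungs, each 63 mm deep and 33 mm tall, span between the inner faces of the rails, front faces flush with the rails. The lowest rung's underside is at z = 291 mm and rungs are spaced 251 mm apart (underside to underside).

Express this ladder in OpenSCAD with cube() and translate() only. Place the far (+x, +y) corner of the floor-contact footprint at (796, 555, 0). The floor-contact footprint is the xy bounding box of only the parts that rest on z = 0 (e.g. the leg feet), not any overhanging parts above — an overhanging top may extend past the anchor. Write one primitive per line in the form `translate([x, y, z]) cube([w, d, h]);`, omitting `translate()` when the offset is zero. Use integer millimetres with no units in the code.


translate([317, 492, 0]) cube([42, 63, 1169]);
translate([754, 492, 0]) cube([42, 63, 1169]);
translate([359, 492, 291]) cube([395, 63, 33]);
translate([359, 492, 542]) cube([395, 63, 33]);
translate([359, 492, 793]) cube([395, 63, 33]);
translate([359, 492, 1044]) cube([395, 63, 33]);


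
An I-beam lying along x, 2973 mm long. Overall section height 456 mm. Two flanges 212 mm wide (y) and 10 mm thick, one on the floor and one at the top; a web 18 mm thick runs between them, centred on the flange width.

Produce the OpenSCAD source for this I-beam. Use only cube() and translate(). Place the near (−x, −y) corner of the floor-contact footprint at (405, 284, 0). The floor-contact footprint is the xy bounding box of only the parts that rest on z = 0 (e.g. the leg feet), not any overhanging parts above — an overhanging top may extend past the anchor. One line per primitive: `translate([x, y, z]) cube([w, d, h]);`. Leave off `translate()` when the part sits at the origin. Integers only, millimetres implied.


translate([405, 284, 0]) cube([2973, 212, 10]);
translate([405, 381, 10]) cube([2973, 18, 436]);
translate([405, 284, 446]) cube([2973, 212, 10]);


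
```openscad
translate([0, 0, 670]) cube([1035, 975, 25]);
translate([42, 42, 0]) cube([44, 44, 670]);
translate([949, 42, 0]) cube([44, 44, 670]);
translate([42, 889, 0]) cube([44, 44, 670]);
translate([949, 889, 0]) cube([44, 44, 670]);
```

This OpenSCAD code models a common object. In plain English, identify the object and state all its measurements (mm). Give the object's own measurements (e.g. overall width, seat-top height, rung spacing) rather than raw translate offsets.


A rectangular dining table. The top is 1035×975×25 mm with its upper surface at z = 695 mm. It stands on four 44×44 mm square legs, each inset 42 mm from the nearest pair of top edges, running from the floor to the underside of the top.


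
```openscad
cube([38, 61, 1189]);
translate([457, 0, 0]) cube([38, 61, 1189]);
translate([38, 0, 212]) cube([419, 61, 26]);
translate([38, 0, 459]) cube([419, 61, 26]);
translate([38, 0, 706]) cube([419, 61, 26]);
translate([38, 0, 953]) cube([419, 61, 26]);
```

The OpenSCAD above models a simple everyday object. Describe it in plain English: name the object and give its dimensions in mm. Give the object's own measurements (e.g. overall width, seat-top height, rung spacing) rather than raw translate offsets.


A straight ladder. Two 38×61 mm vertical rails, 1189 mm tall, stand 495 mm apart (outside-to-outside) with their front faces coplanar on the −y side. 4 rungs, each 61 mm deep and 26 mm tall, span between the inner faces of the rails, front faces flush with the rails. The lowest rung's underside is at z = 212 mm and rungs are spaced 247 mm apart (underside to underside).


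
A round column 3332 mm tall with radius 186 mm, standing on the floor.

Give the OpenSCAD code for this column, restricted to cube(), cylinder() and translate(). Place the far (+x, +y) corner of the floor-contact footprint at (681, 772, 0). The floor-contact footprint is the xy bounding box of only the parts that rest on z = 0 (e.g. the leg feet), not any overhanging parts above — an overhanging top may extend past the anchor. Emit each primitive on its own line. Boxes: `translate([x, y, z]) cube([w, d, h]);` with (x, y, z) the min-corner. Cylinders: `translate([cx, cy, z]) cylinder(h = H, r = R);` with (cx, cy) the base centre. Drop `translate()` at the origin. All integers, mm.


translate([495, 586, 0]) cylinder(h = 3332, r = 186);


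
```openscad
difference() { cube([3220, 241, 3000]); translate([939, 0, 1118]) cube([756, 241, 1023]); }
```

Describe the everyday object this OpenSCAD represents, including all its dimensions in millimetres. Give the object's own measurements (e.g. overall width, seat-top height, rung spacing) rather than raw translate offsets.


A wall 3220 mm long (x), 241 mm thick (y), 3000 mm tall, with a rectangular window opening cut through it. The opening is 756 mm wide and 1023 mm tall; its sill is at z = 1118 mm and its near (−x) edge is 939 mm from the wall's −x end. The opening passes through the full wall thickness.


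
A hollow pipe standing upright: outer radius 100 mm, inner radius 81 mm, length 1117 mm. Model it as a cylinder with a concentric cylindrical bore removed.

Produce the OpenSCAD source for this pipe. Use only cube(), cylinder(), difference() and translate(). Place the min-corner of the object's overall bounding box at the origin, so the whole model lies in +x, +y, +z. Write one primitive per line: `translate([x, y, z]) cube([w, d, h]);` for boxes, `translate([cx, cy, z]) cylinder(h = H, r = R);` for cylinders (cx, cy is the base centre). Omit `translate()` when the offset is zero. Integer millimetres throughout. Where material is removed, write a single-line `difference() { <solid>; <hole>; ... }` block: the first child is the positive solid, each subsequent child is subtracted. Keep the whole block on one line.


difference() { translate([100, 100, 0]) cylinder(h = 1117, r = 100); translate([100, 100, 0]) cylinder(h = 1117, r = 81); }


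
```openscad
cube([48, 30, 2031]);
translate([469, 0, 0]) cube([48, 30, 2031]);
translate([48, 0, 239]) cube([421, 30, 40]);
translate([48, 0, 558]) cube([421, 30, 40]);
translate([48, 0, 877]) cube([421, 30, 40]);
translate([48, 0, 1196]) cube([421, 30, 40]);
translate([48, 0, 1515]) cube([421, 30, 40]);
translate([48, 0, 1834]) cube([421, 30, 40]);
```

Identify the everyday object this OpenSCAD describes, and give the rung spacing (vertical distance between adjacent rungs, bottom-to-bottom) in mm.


A ladder. The rung spacing is 319 mm.

Two tall 48×30 posts with 6 short bars between them — a ladder. Adjacent rungs sit at z = 239 and z = 558, so the spacing is 558 − 239 = 319 mm.


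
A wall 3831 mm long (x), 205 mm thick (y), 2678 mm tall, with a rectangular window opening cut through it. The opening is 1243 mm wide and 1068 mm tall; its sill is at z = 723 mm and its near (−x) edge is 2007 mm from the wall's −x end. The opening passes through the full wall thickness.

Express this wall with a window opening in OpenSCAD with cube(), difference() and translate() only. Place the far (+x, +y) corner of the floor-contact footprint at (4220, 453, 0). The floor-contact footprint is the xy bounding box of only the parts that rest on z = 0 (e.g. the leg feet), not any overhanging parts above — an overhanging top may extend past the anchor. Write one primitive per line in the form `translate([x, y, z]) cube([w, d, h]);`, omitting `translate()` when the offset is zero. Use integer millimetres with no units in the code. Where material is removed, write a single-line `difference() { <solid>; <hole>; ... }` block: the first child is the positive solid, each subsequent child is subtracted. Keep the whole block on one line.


difference() { translate([389, 248, 0]) cube([3831, 205, 2678]); translate([2396, 248, 723]) cube([1243, 205, 1068]); }


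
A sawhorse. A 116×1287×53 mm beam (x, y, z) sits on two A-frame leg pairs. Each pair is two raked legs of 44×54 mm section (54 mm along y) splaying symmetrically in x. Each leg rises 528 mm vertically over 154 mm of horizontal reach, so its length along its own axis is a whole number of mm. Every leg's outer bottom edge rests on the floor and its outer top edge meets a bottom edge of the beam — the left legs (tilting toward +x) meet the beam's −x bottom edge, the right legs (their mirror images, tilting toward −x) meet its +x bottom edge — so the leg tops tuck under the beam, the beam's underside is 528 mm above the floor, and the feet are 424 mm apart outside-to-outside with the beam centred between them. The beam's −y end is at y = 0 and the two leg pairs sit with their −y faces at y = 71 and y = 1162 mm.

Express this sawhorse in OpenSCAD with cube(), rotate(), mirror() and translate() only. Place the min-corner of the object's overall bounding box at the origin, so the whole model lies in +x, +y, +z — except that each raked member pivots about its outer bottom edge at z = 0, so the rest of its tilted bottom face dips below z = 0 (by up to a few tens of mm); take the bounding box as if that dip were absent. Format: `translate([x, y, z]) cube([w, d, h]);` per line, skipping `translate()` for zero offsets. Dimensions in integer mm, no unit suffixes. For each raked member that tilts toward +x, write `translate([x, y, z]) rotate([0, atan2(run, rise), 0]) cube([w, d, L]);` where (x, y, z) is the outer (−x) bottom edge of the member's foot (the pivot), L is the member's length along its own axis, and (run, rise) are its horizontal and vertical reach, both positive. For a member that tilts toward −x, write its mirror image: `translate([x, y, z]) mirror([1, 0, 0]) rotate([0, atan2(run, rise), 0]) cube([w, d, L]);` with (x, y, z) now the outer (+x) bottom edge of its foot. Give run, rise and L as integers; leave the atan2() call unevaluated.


translate([154, 0, 528]) cube([116, 1287, 53]);
translate([0, 71, 0]) rotate([0, atan2(154, 528), 0]) cube([44, 54, 550]);
translate([424, 71, 0]) mirror([1, 0, 0]) rotate([0, atan2(154, 528), 0]) cube([44, 54, 550]);
translate([0, 1162, 0]) rotate([0, atan2(154, 528), 0]) cube([44, 54, 550]);
translate([424, 1162, 0]) mirror([1, 0, 0]) rotate([0, atan2(154, 528), 0]) cube([44, 54, 550]);


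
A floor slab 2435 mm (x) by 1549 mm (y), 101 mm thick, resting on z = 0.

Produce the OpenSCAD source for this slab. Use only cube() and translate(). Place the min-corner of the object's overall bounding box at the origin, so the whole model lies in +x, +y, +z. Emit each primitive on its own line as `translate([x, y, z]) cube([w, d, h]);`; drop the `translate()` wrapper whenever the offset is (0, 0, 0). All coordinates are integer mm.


cube([2435, 1549, 101]);


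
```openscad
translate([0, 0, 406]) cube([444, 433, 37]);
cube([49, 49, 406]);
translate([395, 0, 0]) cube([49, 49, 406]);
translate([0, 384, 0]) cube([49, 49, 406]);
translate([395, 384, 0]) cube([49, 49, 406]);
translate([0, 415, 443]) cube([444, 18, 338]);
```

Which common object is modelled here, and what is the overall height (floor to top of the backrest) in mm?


A chair. The overall height is 781 mm.

A slab on four corner posts with a tall panel at the back — a chair. The seat slab sits at z = 406 with thickness 37, and the 338 mm backrest starts at the seat top, so the overall height is 406 + 37 + 338 = 781 mm.


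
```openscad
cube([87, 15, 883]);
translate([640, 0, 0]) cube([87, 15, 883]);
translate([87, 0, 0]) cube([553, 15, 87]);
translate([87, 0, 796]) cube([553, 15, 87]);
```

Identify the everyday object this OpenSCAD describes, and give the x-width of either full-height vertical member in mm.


A picture frame. The border width is 87 mm.

Four thin pieces enclosing a rectangular opening — a picture frame. The two full-height stiles are 883 mm tall; the top rail sits at z = 796 and is 87 mm tall, so the border above the opening is 883 − 796 = 87 mm, matching the stile x-width.


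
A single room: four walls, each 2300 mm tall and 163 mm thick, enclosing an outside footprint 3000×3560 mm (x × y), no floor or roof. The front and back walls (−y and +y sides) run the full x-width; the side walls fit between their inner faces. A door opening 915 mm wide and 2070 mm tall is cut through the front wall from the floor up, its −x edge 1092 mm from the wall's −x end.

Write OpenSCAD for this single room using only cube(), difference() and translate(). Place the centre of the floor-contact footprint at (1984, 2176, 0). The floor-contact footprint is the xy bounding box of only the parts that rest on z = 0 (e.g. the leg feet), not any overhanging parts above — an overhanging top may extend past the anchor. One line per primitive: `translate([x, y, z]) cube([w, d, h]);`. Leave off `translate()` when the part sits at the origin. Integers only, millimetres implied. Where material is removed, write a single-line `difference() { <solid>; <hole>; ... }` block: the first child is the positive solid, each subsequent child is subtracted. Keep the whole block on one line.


difference() { translate([484, 396, 0]) cube([3000, 163, 2300]); translate([1576, 396, 0]) cube([915, 163, 2070]); }
translate([484, 3793, 0]) cube([3000, 163, 2300]);
translate([484, 559, 0]) cube([163, 3234, 2300]);
translate([3321, 559, 0]) cube([163, 3234, 2300]);


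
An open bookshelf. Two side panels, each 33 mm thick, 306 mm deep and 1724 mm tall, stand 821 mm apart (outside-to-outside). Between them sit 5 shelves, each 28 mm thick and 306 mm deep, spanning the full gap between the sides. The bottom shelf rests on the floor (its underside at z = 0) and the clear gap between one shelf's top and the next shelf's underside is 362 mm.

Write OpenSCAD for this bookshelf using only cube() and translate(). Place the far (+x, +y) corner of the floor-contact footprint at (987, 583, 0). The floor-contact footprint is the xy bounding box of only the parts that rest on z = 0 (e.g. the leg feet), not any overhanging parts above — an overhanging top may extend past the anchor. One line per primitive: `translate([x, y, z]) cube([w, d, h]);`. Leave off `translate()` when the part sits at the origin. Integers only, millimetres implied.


translate([166, 277, 0]) cube([33, 306, 1724]);
translate([954, 277, 0]) cube([33, 306, 1724]);
translate([199, 277, 0]) cube([755, 306, 28]);
translate([199, 277, 390]) cube([755, 306, 28]);
translate([199, 277, 780]) cube([755, 306, 28]);
translate([199, 277, 1170]) cube([755, 306, 28]);
translate([199, 277, 1560]) cube([755, 306, 28]);


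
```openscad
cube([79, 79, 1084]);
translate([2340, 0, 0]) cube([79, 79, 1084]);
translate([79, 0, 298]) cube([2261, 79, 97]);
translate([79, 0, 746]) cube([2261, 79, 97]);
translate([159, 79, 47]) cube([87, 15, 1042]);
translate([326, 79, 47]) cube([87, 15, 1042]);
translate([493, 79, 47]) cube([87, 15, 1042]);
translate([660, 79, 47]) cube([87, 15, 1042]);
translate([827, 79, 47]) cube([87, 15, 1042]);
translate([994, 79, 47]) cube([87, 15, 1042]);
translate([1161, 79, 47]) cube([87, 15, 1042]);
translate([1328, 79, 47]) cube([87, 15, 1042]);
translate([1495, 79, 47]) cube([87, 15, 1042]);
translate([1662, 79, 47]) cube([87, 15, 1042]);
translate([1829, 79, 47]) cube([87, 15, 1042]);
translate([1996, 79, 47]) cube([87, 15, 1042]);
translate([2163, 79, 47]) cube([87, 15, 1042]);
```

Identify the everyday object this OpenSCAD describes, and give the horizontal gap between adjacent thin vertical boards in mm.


A fence section. The picket gap is 80 mm.

Two posts, two rails, 13 pickets — a fence section. Span 2261 mm holds 13 pickets of 87 mm with 14 equal gaps: ⌊(2261 − 13·87) / 14⌋ = 80 mm.


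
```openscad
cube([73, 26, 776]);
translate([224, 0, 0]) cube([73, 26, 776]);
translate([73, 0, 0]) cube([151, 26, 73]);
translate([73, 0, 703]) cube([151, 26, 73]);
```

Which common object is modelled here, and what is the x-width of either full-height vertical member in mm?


A picture frame. The border width is 73 mm.

Four thin pieces enclosing a rectangular opening — a picture frame. The two full-height stiles are 776 mm tall; the top rail sits at z = 703 and is 73 mm tall, so the border above the opening is 776 − 703 = 73 mm, matching the stile x-width.


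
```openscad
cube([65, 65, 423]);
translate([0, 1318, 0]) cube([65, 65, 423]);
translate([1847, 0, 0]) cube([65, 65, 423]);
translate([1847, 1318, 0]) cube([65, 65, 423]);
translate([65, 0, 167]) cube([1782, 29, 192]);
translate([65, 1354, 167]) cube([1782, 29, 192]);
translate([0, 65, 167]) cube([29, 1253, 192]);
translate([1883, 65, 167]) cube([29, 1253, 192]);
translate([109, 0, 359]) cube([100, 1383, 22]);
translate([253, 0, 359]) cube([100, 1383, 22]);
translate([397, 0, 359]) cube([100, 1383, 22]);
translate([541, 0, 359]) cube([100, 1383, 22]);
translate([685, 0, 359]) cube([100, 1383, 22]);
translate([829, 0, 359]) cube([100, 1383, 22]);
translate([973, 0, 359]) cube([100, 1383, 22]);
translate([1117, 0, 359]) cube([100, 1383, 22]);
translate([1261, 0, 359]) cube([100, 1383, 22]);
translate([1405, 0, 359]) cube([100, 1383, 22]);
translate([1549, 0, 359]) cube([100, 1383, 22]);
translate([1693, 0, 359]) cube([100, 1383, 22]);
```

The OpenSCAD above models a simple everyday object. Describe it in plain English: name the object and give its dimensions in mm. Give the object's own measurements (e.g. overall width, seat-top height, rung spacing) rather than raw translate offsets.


A bed frame 1912 mm long (x) by 1383 mm wide (y). Four 65×65 mm corner posts, 423 mm tall, at the corners of the footprint. Four rails of 29 mm thickness and 192 mm height run between adjacent posts with their undersides at z = 167 mm, their outer faces flush with the outside of the frame (the two x-running rails run between the posts' inner faces; the two y-running rails run between the posts' inner faces). 12 slats, each 100 mm wide (x) and 22 mm thick, lie across the top of the two x-running rails, running the full 1383 mm width of the frame in y; along x they sit between the end posts with a 44 mm gap after the −x posts and between neighbouring slats, leaving 54 mm before the +x posts.


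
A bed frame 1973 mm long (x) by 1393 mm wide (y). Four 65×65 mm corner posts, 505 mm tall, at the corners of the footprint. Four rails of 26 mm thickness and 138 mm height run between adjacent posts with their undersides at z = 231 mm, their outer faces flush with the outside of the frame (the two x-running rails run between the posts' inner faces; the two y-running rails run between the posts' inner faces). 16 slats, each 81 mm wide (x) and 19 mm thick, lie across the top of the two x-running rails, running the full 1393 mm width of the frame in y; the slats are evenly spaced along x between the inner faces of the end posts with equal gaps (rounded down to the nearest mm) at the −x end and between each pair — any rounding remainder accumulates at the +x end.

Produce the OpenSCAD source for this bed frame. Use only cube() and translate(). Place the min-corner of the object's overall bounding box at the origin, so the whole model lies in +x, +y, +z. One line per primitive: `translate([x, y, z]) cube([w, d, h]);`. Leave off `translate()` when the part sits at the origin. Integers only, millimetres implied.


cube([65, 65, 505]);
translate([0, 1328, 0]) cube([65, 65, 505]);
translate([1908, 0, 0]) cube([65, 65, 505]);
translate([1908, 1328, 0]) cube([65, 65, 505]);
translate([65, 0, 231]) cube([1843, 26, 138]);
translate([65, 1367, 231]) cube([1843, 26, 138]);
translate([0, 65, 231]) cube([26, 1263, 138]);
translate([1947, 65, 231]) cube([26, 1263, 138]);
translate([97, 0, 369]) cube([81, 1393, 19]);
translate([210, 0, 369]) cube([81, 1393, 19]);
translate([323, 0, 369]) cube([81, 1393, 19]);
translate([436, 0, 369]) cube([81, 1393, 19]);
translate([549, 0, 369]) cube([81, 1393, 19]);
translate([662, 0, 369]) cube([81, 1393, 19]);
translate([775, 0, 369]) cube([81, 1393, 19]);
translate([888, 0, 369]) cube([81, 1393, 19]);
translate([1001, 0, 369]) cube([81, 1393, 19]);
translate([1114, 0, 369]) cube([81, 1393, 19]);
translate([1227, 0, 369]) cube([81, 1393, 19]);
translate([1340, 0, 369]) cube([81, 1393, 19]);
translate([1453, 0, 369]) cube([81, 1393, 19]);
translate([1566, 0, 369]) cube([81, 1393, 19]);
translate([1679, 0, 369]) cube([81, 1393, 19]);
translate([1792, 0, 369]) cube([81, 1393, 19]);


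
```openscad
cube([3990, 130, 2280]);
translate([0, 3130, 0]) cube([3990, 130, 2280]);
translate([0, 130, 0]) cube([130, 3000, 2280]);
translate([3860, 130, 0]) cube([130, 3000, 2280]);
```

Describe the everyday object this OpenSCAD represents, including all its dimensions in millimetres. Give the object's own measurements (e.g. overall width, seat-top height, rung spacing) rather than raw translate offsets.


The wall frame of a small rectangular building: four walls, each 2280 mm tall and 130 mm thick, enclosing a footprint 3990 mm (x) by 3260 mm (y) outside-to-outside, with no floor or roof. The front and back walls (the −y and +y sides) span the full width; the two side walls fit between them.


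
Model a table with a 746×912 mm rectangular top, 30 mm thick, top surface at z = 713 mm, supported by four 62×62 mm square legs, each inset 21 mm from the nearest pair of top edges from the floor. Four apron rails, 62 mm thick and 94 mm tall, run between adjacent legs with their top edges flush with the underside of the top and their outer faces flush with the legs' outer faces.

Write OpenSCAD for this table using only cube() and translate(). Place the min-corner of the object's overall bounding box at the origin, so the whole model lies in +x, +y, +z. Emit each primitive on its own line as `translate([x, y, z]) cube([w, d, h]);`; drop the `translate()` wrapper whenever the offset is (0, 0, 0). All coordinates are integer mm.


// leg_h = 713 - 30 = 683
// apron z = 683 - 94 = 589
translate([0, 0, 683]) cube([746, 912, 30]);
translate([21, 21, 0]) cube([62, 62, 683]);
translate([663, 21, 0]) cube([62, 62, 683]);
translate([21, 829, 0]) cube([62, 62, 683]);
translate([663, 829, 0]) cube([62, 62, 683]);
translate([83, 21, 589]) cube([580, 62, 94]);
translate([83, 829, 589]) cube([580, 62, 94]);
translate([21, 83, 589]) cube([62, 746, 94]);
translate([663, 83, 589]) cube([62, 746, 94]);


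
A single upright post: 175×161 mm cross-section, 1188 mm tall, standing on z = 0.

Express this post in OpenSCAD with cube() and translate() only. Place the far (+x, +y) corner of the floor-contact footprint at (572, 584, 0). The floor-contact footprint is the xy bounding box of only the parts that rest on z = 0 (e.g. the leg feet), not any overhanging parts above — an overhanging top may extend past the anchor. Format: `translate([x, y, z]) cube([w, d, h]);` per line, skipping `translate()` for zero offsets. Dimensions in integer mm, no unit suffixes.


translate([397, 423, 0]) cube([175, 161, 1188]);


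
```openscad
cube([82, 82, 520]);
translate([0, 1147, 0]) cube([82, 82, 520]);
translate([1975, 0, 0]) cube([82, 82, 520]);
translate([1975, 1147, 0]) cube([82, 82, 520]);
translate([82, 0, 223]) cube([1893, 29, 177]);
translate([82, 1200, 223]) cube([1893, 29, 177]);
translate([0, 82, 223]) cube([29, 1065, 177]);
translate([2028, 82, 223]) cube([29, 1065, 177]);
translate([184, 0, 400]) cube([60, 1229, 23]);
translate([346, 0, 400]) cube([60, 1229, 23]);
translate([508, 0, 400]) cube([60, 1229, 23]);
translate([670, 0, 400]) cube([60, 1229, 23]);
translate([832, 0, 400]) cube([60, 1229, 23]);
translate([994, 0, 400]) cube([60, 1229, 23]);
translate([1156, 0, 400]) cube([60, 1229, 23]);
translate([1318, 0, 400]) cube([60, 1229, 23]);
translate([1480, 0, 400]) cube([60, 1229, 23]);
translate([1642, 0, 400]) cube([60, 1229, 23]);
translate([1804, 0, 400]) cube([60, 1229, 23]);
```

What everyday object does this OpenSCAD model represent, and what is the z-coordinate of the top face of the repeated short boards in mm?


A bed frame. The slat-top height is 423 mm.

Four posts, four rails, and a row of slats — a bed frame. Slats sit on the rails at z = 223 + 177 = 400; with slat thickness 23, the top is 423 mm.


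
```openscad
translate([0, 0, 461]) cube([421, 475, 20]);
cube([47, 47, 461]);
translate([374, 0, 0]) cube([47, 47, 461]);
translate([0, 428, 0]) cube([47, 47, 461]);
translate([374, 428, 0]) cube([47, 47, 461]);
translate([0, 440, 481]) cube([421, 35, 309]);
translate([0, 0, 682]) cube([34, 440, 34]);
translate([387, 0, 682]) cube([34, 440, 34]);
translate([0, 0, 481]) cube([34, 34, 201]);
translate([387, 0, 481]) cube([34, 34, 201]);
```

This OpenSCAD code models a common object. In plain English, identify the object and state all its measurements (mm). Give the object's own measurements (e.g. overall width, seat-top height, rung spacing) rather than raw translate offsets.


A chair. The seat is a 421×475×20 mm slab with its top at z = 481 mm, on four 47×47 mm corner legs (flush with the seat edges, standing on z = 0). A flat backrest 35 mm thick, 309 mm tall, spans the full seat width and rises from the seat top along its +y edge, rear face flush with the rear of the seat. Two armrests of 34×34 mm section run along each side from the seat's front edge to the front of the backrest, top faces 235 mm above the seat top and outer faces flush with the seat's x-edges; a 34×34 mm post under the front of each armrest stands on the seat at the front corner.


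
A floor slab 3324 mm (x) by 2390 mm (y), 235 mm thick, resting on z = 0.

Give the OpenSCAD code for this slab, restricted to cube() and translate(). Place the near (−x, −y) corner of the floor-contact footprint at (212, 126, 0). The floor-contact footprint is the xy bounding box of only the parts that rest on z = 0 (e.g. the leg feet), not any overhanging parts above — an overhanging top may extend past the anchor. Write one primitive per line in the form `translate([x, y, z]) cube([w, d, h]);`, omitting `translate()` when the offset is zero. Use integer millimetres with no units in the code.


translate([212, 126, 0]) cube([3324, 2390, 235]);


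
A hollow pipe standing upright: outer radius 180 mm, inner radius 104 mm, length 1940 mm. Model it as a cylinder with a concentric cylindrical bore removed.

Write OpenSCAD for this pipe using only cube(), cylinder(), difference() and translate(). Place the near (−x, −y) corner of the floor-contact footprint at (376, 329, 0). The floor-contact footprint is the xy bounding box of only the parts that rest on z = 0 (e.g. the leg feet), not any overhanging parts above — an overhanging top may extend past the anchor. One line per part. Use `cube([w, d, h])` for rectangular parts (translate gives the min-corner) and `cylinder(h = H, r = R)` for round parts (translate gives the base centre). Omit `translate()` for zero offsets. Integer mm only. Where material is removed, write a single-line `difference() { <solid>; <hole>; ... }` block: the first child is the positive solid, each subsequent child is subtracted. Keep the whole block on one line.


difference() { translate([556, 509, 0]) cylinder(h = 1940, r = 180); translate([556, 509, 0]) cylinder(h = 1940, r = 104); }


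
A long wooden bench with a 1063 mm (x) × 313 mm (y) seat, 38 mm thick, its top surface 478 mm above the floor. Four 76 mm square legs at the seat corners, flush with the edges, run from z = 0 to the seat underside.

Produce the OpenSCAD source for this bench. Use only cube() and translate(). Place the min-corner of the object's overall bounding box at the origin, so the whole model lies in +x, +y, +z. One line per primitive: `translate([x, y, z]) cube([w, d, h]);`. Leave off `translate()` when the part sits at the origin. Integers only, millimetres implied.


translate([0, 0, 440]) cube([1063, 313, 38]);
cube([76, 76, 440]);
translate([0, 237, 0]) cube([76, 76, 440]);
translate([987, 0, 0]) cube([76, 76, 440]);
translate([987, 237, 0]) cube([76, 76, 440]);


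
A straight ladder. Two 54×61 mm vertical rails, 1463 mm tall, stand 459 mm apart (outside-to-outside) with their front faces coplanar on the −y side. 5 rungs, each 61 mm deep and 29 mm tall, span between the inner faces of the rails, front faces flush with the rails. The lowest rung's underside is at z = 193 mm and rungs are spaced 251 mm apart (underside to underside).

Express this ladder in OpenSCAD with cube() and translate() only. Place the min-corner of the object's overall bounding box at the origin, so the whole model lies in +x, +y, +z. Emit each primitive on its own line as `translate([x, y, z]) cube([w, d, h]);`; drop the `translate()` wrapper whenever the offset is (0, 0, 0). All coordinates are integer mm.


// rung span = 459 - 2*54 = 351
// rung[k] z = 193 + k*251
cube([54, 61, 1463]);
translate([405, 0, 0]) cube([54, 61, 1463]);
translate([54, 0, 193]) cube([351, 61, 29]);
translate([54, 0, 444]) cube([351, 61, 29]);
translate([54, 0, 695]) cube([351, 61, 29]);
translate([54, 0, 946]) cube([351, 61, 29]);
translate([54, 0, 1197]) cube([351, 61, 29]);


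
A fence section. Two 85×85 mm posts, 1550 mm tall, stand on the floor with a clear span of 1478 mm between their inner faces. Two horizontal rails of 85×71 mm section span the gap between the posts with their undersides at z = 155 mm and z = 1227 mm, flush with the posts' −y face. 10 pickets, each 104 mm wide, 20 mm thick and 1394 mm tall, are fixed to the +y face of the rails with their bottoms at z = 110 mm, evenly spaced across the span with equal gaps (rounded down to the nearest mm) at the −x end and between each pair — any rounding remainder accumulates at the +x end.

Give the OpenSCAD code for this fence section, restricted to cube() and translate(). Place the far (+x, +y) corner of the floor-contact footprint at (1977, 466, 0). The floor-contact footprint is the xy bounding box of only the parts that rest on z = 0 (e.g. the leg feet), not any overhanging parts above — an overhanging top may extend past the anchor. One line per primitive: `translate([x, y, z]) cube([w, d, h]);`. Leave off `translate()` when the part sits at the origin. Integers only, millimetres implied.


translate([329, 381, 0]) cube([85, 85, 1550]);
translate([1892, 381, 0]) cube([85, 85, 1550]);
translate([414, 381, 155]) cube([1478, 85, 71]);
translate([414, 381, 1227]) cube([1478, 85, 71]);
translate([453, 466, 110]) cube([104, 20, 1394]);
translate([596, 466, 110]) cube([104, 20, 1394]);
translate([739, 466, 110]) cube([104, 20, 1394]);
translate([882, 466, 110]) cube([104, 20, 1394]);
translate([1025, 466, 110]) cube([104, 20, 1394]);
translate([1168, 466, 110]) cube([104, 20, 1394]);
translate([1311, 466, 110]) cube([104, 20, 1394]);
translate([1454, 466, 110]) cube([104, 20, 1394]);
translate([1597, 466, 110]) cube([104, 20, 1394]);
translate([1740, 466, 110]) cube([104, 20, 1394]);


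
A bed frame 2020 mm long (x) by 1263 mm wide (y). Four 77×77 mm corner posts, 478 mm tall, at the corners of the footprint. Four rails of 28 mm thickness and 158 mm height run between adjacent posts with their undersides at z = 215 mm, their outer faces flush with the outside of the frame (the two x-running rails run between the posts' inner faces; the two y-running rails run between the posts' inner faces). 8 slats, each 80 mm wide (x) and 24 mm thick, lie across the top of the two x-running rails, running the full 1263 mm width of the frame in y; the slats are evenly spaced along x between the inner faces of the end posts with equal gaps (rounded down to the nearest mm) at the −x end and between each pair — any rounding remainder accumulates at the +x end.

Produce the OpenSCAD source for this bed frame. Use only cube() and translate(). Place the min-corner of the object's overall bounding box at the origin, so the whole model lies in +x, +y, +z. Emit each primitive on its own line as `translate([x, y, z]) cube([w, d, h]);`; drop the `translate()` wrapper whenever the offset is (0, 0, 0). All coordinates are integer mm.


// slat z = rail_z + rail_h = 215 + 158 = 373
// slat gap = ⌊(1866 − 8·80) / 9⌋ = 136
cube([77, 77, 478]);
translate([0, 1186, 0]) cube([77, 77, 478]);
translate([1943, 0, 0]) cube([77, 77, 478]);
translate([1943, 1186, 0]) cube([77, 77, 478]);
translate([77, 0, 215]) cube([1866, 28, 158]);
translate([77, 1235, 215]) cube([1866, 28, 158]);
translate([0, 77, 215]) cube([28, 1109, 158]);
translate([1992, 77, 215]) cube([28, 1109, 158]);
translate([213, 0, 373]) cube([80, 1263, 24]);
translate([429, 0, 373]) cube([80, 1263, 24]);
translate([645, 0, 373]) cube([80, 1263, 24]);
translate([861, 0, 373]) cube([80, 1263, 24]);
translate([1077, 0, 373]) cube([80, 1263, 24]);
translate([1293, 0, 373]) cube([80, 1263, 24]);
translate([1509, 0, 373]) cube([80, 1263, 24]);
translate([1725, 0, 373]) cube([80, 1263, 24]);


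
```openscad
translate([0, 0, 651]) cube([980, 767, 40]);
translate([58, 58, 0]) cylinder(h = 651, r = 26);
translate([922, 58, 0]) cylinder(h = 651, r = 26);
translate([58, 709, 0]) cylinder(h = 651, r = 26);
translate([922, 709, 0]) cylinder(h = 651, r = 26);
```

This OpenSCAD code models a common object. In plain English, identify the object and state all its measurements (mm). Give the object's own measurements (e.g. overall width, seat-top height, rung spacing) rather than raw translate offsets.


A rectangular dining table. The top is 980×767×40 mm with its upper surface at z = 691 mm. It stands on four round legs of 52 mm diameter, each leg's bounding box inset 32 mm from the nearest pair of top edges, running from the floor to the underside of the top.


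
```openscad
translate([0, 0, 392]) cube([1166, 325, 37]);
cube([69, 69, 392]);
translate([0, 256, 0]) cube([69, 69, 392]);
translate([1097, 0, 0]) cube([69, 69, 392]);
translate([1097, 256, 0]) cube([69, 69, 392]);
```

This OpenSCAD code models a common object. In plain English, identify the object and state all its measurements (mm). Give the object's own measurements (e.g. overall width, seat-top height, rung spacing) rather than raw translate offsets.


A bench: a 1166×325 mm seat slab, 37 mm thick, top at z = 429 mm, on four 69×69 mm square legs flush with the seat corners and standing on z = 0.


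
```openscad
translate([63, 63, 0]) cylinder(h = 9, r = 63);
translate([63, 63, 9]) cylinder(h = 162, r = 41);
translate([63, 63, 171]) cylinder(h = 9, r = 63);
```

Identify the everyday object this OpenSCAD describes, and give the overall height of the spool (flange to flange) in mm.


A spool. The overall height is 180 mm.

Three coaxial cylinders, large–small–large — a spool. Two 9 mm flanges and a 162 mm core give 9 + 162 + 9 = 180 mm.


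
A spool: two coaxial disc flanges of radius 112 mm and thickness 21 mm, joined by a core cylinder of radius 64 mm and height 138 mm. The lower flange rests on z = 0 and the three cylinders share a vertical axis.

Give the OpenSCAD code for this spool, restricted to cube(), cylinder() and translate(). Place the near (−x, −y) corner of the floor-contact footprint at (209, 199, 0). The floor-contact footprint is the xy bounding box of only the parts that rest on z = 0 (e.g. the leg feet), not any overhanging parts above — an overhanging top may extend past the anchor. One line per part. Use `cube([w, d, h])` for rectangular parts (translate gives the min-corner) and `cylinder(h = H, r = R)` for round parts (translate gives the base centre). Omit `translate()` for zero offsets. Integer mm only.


translate([321, 311, 0]) cylinder(h = 21, r = 112);
translate([321, 311, 21]) cylinder(h = 138, r = 64);
translate([321, 311, 159]) cylinder(h = 21, r = 112);


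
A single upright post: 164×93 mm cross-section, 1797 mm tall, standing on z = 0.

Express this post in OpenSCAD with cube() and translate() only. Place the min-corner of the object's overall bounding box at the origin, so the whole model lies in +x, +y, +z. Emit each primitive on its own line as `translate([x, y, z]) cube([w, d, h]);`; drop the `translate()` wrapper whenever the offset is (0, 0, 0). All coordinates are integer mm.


cube([164, 93, 1797]);


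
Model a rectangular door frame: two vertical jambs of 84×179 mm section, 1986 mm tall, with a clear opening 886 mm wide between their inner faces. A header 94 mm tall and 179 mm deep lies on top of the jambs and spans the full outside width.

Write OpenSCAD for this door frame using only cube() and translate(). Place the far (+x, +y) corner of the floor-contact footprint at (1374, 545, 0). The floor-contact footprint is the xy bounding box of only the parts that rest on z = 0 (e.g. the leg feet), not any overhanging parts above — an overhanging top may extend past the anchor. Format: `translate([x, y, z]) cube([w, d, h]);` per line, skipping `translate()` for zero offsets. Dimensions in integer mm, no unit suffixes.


translate([320, 366, 0]) cube([84, 179, 1986]);
translate([1290, 366, 0]) cube([84, 179, 1986]);
translate([320, 366, 1986]) cube([1054, 179, 94]);


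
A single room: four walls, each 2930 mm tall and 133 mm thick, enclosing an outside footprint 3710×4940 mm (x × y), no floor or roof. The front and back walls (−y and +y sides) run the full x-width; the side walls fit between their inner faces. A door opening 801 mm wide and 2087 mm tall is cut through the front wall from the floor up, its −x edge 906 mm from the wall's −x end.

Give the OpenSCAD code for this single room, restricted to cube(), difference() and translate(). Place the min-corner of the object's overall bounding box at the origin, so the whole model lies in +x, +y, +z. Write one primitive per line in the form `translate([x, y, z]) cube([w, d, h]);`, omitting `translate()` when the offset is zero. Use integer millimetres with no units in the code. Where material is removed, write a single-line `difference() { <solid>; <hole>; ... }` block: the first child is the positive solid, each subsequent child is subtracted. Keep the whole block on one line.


difference() { cube([3710, 133, 2930]); translate([906, 0, 0]) cube([801, 133, 2087]); }
translate([0, 4807, 0]) cube([3710, 133, 2930]);
translate([0, 133, 0]) cube([133, 4674, 2930]);
translate([3577, 133, 0]) cube([133, 4674, 2930]);


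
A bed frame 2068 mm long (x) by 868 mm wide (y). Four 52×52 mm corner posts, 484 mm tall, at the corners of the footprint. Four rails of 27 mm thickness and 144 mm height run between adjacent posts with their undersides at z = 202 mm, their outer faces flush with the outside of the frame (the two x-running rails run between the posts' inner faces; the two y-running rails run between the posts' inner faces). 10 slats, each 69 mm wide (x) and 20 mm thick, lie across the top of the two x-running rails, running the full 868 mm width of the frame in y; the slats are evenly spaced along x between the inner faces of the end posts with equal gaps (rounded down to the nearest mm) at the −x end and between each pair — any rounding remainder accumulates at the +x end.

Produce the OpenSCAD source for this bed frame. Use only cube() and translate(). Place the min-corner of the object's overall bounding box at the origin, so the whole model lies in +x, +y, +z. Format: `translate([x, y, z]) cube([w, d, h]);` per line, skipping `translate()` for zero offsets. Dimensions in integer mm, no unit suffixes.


cube([52, 52, 484]);
translate([0, 816, 0]) cube([52, 52, 484]);
translate([2016, 0, 0]) cube([52, 52, 484]);
translate([2016, 816, 0]) cube([52, 52, 484]);
translate([52, 0, 202]) cube([1964, 27, 144]);
translate([52, 841, 202]) cube([1964, 27, 144]);
translate([0, 52, 202]) cube([27, 764, 144]);
translate([2041, 52, 202]) cube([27, 764, 144]);
translate([167, 0, 346]) cube([69, 868, 20]);
translate([351, 0, 346]) cube([69, 868, 20]);
translate([535, 0, 346]) cube([69, 868, 20]);
translate([719, 0, 346]) cube([69, 868, 20]);
translate([903, 0, 346]) cube([69, 868, 20]);
translate([1087, 0, 346]) cube([69, 868, 20]);
translate([1271, 0, 346]) cube([69, 868, 20]);
translate([1455, 0, 346]) cube([69, 868, 20]);
translate([1639, 0, 346]) cube([69, 868, 20]);
translate([1823, 0, 346]) cube([69, 868, 20]);
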